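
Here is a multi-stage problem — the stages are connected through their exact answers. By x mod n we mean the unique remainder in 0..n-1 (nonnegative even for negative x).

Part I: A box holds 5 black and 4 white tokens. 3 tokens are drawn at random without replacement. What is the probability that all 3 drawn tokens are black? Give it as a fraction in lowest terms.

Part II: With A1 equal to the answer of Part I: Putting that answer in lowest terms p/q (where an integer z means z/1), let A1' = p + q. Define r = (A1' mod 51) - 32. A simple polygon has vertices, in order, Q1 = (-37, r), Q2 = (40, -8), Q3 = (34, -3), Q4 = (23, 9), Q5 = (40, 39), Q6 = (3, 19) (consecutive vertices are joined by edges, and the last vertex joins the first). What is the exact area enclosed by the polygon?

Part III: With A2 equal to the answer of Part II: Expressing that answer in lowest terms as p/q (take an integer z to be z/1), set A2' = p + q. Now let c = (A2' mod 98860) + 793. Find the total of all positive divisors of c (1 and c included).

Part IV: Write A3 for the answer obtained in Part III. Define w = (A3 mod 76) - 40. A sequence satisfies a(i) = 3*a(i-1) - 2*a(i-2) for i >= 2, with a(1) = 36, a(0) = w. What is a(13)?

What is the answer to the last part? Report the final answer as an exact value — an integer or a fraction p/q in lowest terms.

Part I: total draws C(9,3) = 84; favorable C(5,3) = 10; P = 5/42; answer 5/42
Part II: A1 = 5/42; threaded value p + q = 47; r = 15; cross terms: (-37*-8 - 40*15)=-304, (40*-3 - 34*-8)=152, (34*9 - 23*-3)=375, (23*39 - 40*9)=537, (40*19 - 3*39)=643, (3*15 - -37*19)=748; twice the area = |2151| = 2151; area = 2151/2; answer 2151/2
Part III: A2 = 2151/2; threaded value p + q = 2153; c = 2946; 2946 = 2 * 3 * 491; sigma = (1 + 2) * (1 + 3) * (1 + 491) = 3 * 4 * 492 = 5904; answer 5904
Part IV: A3 = 5904; w = 12; a(2) = 3*(36) - 2*(12) = 84; iterating: a(2)=84, a(3)=180, a(4)=372, a(5)=756, a(6)=1524, a(7)=3060, a(8)=6132, a(9)=12276, a(10)=24564, a(11)=49140, a(12)=98292, a(13)=196596; answer 196596

196596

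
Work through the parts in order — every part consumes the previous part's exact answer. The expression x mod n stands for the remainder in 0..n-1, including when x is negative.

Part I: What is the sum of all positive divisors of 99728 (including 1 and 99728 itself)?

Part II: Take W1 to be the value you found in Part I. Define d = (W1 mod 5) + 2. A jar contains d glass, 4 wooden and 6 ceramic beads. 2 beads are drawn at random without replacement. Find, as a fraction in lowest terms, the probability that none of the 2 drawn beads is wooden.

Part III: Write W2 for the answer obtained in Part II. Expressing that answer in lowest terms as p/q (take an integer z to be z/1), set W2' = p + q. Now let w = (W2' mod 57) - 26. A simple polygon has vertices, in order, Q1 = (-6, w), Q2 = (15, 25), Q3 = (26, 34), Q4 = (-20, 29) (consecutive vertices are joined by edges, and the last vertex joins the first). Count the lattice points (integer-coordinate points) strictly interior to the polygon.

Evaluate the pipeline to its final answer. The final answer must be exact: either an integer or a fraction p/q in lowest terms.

553

Part I: 99728 = 2^4 * 23 * 271; sigma = (1 + 2 + 4 + 8 + 16) * (1 + 23) * (1 + 271) = 31 * 24 * 272 = 202368; answer 202368
Part II: W1 = 202368; d = 5; total draws C(15,2) = 105; favorable C(11,2) = 55; P = 11/21; answer 11/21
Part III: W2 = 11/21; threaded value p + q = 32; w = 6; cross terms: (-6*25 - 15*6)=-240, (15*34 - 26*25)=-140, (26*29 - -20*34)=1434, (-20*6 - -6*29)=54; twice the area = |1108| = 1108; area = 554; boundary points = 1 + 1 + 1 + 1 = 4; strictly interior points = area - boundary/2 + 1 = 553; answer 553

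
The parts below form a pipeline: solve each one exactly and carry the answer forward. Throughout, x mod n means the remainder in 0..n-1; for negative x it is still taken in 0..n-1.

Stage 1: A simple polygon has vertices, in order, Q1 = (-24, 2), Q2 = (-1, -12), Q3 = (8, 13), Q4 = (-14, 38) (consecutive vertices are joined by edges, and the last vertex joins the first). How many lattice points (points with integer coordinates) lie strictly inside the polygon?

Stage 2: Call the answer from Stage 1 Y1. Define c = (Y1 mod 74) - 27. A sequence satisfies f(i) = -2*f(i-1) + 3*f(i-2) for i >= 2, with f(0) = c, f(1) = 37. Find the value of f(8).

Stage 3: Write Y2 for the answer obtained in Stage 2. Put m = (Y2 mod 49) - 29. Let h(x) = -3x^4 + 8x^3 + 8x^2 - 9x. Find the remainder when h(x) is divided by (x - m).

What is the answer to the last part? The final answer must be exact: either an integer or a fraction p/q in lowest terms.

Stage 1: cross terms: (-24*-12 - -1*2)=290, (-1*13 - 8*-12)=83, (8*38 - -14*13)=486, (-14*2 - -24*38)=884; twice the area = |1743| = 1743; area = 1743/2; boundary points = 1 + 1 + 1 + 2 = 5; strictly interior points = area - boundary/2 + 1 = 870; answer 870
Stage 2: Y1 = 870; c = 29; f(2) = -2*(37) + 3*(29) = 13; iterating: f(2)=13, f(3)=85, f(4)=-131, f(5)=517, f(6)=-1427, f(7)=4405, f(8)=-13091; answer -13091
Stage 3: Y2 = -13091; m = 12; remainder = value at the root: -3*(12)^4 + 8*(12)^3 + 8*(12)^2 - 9*(12)^1 = (-62208) + (13824) + (1152) + (-108) = -47340; answer -47340

-47340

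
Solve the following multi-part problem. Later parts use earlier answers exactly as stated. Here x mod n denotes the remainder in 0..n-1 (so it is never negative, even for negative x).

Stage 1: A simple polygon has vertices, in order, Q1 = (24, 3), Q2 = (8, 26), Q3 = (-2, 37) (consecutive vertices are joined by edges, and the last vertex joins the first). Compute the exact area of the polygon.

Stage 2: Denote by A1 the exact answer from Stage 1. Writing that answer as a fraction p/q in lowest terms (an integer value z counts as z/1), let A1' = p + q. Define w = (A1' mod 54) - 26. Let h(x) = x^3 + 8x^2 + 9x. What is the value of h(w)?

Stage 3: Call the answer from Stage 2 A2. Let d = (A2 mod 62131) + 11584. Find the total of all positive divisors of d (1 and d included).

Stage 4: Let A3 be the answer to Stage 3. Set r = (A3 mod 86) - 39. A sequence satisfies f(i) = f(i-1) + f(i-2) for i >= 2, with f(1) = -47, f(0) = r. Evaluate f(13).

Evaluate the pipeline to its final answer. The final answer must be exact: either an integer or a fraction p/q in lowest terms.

Stage 1: cross terms: (24*26 - 8*3)=600, (8*37 - -2*26)=348, (-2*3 - 24*37)=-894; twice the area = |54| = 54; area = 27; answer 27
Stage 2: A1 = 27; threaded value p + q = 28; w = 2; 1*(2)^3 + 8*(2)^2 + 9*(2)^1 = (8) + (32) + (18) = 58; answer 58
Stage 3: A2 = 58; d = 11642; 11642 = 2 * 5821; sigma = (1 + 2) * (1 + 5821) = 3 * 5822 = 17466; answer 17466
Stage 4: A3 = 17466; r = -31; f(2) = 1*(-47) + 1*(-31) = -78; iterating: f(2)=-78, f(3)=-125, f(4)=-203, f(5)=-328, f(6)=-531, f(7)=-859, f(8)=-1390, f(9)=-2249, f(10)=-3639, f(11)=-5888, f(12)=-9527, f(13)=-15415; answer -15415

-15415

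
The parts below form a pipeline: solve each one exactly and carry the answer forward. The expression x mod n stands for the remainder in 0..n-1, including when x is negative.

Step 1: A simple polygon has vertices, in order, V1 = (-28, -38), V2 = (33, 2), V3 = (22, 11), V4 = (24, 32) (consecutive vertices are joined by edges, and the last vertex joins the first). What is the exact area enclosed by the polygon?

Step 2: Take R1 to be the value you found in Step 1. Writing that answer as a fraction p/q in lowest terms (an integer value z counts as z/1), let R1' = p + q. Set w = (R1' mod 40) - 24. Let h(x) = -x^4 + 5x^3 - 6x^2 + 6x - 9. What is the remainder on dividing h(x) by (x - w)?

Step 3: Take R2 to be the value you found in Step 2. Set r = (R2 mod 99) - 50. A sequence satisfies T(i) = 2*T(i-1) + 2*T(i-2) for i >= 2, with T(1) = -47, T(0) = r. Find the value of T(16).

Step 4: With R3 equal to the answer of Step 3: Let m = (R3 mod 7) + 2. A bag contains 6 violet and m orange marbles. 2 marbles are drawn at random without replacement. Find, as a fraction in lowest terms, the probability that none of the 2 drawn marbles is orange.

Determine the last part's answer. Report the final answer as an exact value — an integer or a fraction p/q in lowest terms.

Step 1: cross terms: (-28*2 - 33*-38)=1198, (33*11 - 22*2)=319, (22*32 - 24*11)=440, (24*-38 - -28*32)=-16; twice the area = |1941| = 1941; area = 1941/2; answer 1941/2
Step 2: R1 = 1941/2; threaded value p + q = 1943; w = -1; remainder = value at the root: -1*(-1)^4 + 5*(-1)^3 - 6*(-1)^2 + 6*(-1)^1 - 9 = (-1) + (-5) + (-6) + (-6) + (-9) = -27; answer -27
Step 3: R2 = -27; r = 22; T(2) = 2*(-47) + 2*(22) = -50; iterating: T(2)=-50, T(3)=-194, T(4)=-488, T(5)=-1364, T(6)=-3704, T(7)=-10136, T(8)=-27680, T(9)=-75632, T(10)=-206624, T(11)=-564512, T(12)=-1542272, T(13)=-4213568, T(14)=-11511680, T(15)=-31450496, T(16)=-85924352; answer -85924352
Step 4: R3 = -85924352; m = 6; total draws C(12,2) = 66; favorable C(6,2) = 15; P = 5/22; answer 5/22

5/22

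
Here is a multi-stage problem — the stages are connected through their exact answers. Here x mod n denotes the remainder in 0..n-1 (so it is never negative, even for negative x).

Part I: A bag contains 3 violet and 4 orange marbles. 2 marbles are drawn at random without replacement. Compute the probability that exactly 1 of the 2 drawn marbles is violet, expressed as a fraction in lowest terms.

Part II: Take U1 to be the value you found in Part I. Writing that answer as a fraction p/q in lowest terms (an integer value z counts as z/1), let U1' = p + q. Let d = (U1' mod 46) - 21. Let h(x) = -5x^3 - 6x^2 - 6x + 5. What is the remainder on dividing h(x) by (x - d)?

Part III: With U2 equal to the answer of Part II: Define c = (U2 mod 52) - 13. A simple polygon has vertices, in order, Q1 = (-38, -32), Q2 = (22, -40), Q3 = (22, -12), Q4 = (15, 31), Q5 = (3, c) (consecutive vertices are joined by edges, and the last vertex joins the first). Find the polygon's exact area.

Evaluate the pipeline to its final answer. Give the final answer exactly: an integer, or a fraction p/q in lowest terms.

5209/2

Part I: total draws C(7,2) = 21; favorable C(3,1)*C(4,1) = 12; P = 4/7; answer 4/7
Part II: U1 = 4/7; threaded value p + q = 11; d = -10; remainder = value at the root: -5*(-10)^3 - 6*(-10)^2 - 6*(-10)^1 + 5 = (5000) + (-600) + (60) + (5) = 4465; answer 4465
Part III: U2 = 4465; c = 32; cross terms: (-38*-40 - 22*-32)=2224, (22*-12 - 22*-40)=616, (22*31 - 15*-12)=862, (15*32 - 3*31)=387, (3*-32 - -38*32)=1120; twice the area = |5209| = 5209; area = 5209/2; answer 5209/2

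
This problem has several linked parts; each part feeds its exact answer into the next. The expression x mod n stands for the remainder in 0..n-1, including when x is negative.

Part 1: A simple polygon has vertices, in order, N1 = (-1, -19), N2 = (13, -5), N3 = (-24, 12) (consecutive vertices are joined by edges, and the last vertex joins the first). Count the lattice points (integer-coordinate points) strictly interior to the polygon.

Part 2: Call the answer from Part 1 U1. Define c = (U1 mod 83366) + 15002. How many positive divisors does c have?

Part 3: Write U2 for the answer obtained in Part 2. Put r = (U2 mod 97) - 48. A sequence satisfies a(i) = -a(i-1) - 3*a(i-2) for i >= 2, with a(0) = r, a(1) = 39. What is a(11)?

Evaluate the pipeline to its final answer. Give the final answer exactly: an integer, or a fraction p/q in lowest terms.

Part 1: cross terms: (-1*-5 - 13*-19)=252, (13*12 - -24*-5)=36, (-24*-19 - -1*12)=468; twice the area = |756| = 756; area = 378; boundary points = 14 + 1 + 1 = 16; strictly interior points = area - boundary/2 + 1 = 371; answer 371
Part 2: U1 = 371; c = 15373; 15373 is prime, so its only divisors are 1 and 15373; count = 2; answer 2
Part 3: U2 = 2; r = -46; a(2) = -1*(39) - 3*(-46) = 99; iterating: a(2)=99, a(3)=-216, a(4)=-81, a(5)=729, a(6)=-486, a(7)=-1701, a(8)=3159, a(9)=1944, a(10)=-11421, a(11)=5589; answer 5589

5589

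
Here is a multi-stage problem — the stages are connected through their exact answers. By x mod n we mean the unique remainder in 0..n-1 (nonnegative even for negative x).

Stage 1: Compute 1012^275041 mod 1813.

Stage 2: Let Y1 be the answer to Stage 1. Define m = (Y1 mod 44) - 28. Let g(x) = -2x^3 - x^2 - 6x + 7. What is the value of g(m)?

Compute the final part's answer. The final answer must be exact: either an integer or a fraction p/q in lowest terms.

-2

Stage 1: squarings mod 1813: 1012^1=1012, 1012^2=1612, 1012^4=515, 1012^8=527, 1012^16=340, 1012^32=1381, 1012^64=1698, 1012^128=534, 1012^256=515, 1012^512=527, 1012^1024=340, 1012^2048=1381, 1012^4096=1698, 1012^8192=534, 1012^16384=515, 1012^32768=527, 1012^65536=340, 1012^131072=1381, 1012^262144=1698; 1012^275041 = 1012^1 * 1012^32 * 1012^64 * 1012^512 * 1012^4096 * 1012^8192 * 1012^262144 = 1789 (mod 1813); answer 1789
Stage 2: Y1 = 1789; m = 1; -2*(1)^3 - 1*(1)^2 - 6*(1)^1 + 7 = (-2) + (-1) + (-6) + (7) = -2; answer -2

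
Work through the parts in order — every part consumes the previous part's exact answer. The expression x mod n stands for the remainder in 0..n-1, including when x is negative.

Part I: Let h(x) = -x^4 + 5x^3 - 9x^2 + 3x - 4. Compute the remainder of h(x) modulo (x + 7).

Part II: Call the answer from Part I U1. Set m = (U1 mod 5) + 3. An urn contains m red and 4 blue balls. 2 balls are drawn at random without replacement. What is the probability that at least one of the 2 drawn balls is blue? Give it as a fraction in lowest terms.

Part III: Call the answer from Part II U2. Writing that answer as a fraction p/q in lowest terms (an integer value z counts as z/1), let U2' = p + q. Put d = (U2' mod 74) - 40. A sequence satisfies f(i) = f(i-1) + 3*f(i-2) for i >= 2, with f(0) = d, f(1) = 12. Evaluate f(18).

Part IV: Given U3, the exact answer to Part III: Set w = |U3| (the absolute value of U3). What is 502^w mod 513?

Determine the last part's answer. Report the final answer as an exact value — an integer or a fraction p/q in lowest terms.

Part I: remainder = value at the root: -1*(-7)^4 + 5*(-7)^3 - 9*(-7)^2 + 3*(-7)^1 - 4 = (-2401) + (-1715) + (-441) + (-21) + (-4) = -4582; answer -4582
Part II: U1 = -4582; m = 6; total draws C(10,2) = 45; complement C(6,2) = 15; favorable 45 - 15 = 30; P = 2/3; answer 2/3
Part III: U2 = 2/3; threaded value p + q = 5; d = -35; f(2) = 1*(12) + 3*(-35) = -93; iterating: f(2)=-93, f(3)=-57, f(4)=-336, f(5)=-507, f(6)=-1515, f(7)=-3036, f(8)=-7581, f(9)=-16689, f(10)=-39432, f(11)=-89499, f(12)=-207795, f(13)=-476292, f(14)=-1099677, f(15)=-2528553, f(16)=-5827584, f(17)=-13413243, f(18)=-30895995; answer -30895995
Part IV: U3 = -30895995; w = 30895995; squarings mod 513: 502^1=502, 502^2=121, 502^4=277, 502^8=292, 502^16=106, 502^32=463, 502^64=448, 502^128=121, 502^256=277, 502^512=292, 502^1024=106, 502^2048=463, 502^4096=448, 502^8192=121, 502^16384=277, 502^32768=292, 502^65536=106, 502^131072=463, 502^262144=448, 502^524288=121, 502^1048576=277, 502^2097152=292, 502^4194304=106, 502^8388608=463, 502^16777216=448; 502^30895995 = 502^1 * 502^2 * 502^8 * 502^16 * 502^32 * 502^64 * 502^256 * 502^512 * 502^1024 * 502^2048 * 502^8192 * 502^16384 * 502^65536 * 502^131072 * 502^262144 * 502^1048576 * 502^4194304 * 502^8388608 * 502^16777216 = 208 (mod 513); answer 208

208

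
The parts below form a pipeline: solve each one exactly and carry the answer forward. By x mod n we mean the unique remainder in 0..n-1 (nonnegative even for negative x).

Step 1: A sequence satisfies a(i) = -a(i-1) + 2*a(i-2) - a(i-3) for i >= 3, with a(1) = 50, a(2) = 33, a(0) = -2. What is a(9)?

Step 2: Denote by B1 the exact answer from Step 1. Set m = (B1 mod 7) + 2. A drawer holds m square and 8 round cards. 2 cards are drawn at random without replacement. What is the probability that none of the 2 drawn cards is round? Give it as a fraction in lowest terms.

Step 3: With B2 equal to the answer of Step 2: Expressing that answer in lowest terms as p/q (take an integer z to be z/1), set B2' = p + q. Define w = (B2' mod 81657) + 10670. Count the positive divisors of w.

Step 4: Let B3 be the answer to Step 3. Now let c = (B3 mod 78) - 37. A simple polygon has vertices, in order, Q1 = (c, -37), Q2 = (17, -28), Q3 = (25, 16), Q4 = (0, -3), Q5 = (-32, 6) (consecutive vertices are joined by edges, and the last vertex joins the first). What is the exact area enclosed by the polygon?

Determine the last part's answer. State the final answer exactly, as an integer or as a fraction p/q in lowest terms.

Step 1: a(3) = -1*(33) + 2*(50) - 1*(-2) = 69; iterating: a(3)=69, a(4)=-53, a(5)=158, a(6)=-333, a(7)=702, a(8)=-1526, a(9)=3263; answer 3263
Step 2: B1 = 3263; m = 3; total draws C(11,2) = 55; favorable C(3,2) = 3; P = 3/55; answer 3/55
Step 3: B2 = 3/55; threaded value p + q = 58; w = 10728; 10728 = 2^3 * 3^2 * 149; number of divisors = (3+1) * (2+1) * (1+1) = 24; answer 24
Step 4: B3 = 24; c = -13; cross terms: (-13*-28 - 17*-37)=993, (17*16 - 25*-28)=972, (25*-3 - 0*16)=-75, (0*6 - -32*-3)=-96, (-32*-37 - -13*6)=1262; twice the area = |3056| = 3056; area = 1528; answer 1528

1528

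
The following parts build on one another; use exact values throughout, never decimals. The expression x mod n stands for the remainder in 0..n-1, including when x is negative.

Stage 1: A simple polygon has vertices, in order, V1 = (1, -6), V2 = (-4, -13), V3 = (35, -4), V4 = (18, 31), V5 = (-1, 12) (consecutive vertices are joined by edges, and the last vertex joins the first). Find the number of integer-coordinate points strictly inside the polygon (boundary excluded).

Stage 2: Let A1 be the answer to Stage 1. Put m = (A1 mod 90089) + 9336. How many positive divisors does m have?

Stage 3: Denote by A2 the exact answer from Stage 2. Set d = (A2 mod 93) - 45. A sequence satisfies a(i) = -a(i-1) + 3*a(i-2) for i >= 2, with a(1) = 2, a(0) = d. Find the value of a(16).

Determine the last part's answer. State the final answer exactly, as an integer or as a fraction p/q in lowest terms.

-5091674

Stage 1: cross terms: (1*-13 - -4*-6)=-37, (-4*-4 - 35*-13)=471, (35*31 - 18*-4)=1157, (18*12 - -1*31)=247, (-1*-6 - 1*12)=-6; twice the area = |1832| = 1832; area = 916; boundary points = 1 + 3 + 1 + 19 + 2 = 26; strictly interior points = area - boundary/2 + 1 = 904; answer 904
Stage 2: A1 = 904; m = 10240; 10240 = 2^11 * 5; number of divisors = (11+1) * (1+1) = 24; answer 24
Stage 3: A2 = 24; d = -21; a(2) = -1*(2) + 3*(-21) = -65; iterating: a(2)=-65, a(3)=71, a(4)=-266, a(5)=479, a(6)=-1277, a(7)=2714, a(8)=-6545, a(9)=14687, a(10)=-34322, a(11)=78383, a(12)=-181349, a(13)=416498, a(14)=-960545, a(15)=2210039, a(16)=-5091674; answer -5091674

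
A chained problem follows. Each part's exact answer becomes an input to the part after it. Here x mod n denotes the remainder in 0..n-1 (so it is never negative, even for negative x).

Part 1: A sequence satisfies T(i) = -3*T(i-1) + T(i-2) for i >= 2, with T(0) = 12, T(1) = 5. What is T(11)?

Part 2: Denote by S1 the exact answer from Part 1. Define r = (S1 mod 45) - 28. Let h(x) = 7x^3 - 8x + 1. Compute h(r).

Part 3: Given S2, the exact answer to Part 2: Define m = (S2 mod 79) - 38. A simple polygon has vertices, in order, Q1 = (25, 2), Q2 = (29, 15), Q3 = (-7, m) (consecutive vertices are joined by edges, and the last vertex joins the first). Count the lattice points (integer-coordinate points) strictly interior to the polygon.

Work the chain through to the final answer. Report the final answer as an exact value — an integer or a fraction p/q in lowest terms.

180

Part 1: T(2) = -3*(5) + 1*(12) = -3; iterating: T(2)=-3, T(3)=14, T(4)=-45, T(5)=149, T(6)=-492, T(7)=1625, T(8)=-5367, T(9)=17726, T(10)=-58545, T(11)=193361; answer 193361
Part 2: S1 = 193361; r = 13; 7*(13)^3 - 8*(13)^1 + 1 = (15379) + (-104) + (1) = 15276; answer 15276
Part 3: S2 = 15276; m = -9; cross terms: (25*15 - 29*2)=317, (29*-9 - -7*15)=-156, (-7*2 - 25*-9)=211; twice the area = |372| = 372; area = 186; boundary points = 1 + 12 + 1 = 14; strictly interior points = area - boundary/2 + 1 = 180; answer 180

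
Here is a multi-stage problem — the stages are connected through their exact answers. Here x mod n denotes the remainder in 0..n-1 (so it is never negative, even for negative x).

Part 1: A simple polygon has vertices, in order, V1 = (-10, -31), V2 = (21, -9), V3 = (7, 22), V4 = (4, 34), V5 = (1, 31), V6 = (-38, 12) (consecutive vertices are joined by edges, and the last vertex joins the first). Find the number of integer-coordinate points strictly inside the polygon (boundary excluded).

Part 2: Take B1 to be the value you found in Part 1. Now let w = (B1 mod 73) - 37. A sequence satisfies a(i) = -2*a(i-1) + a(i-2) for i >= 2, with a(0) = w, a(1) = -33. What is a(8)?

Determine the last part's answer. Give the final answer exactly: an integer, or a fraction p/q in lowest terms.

10929

Part 1: cross terms: (-10*-9 - 21*-31)=741, (21*22 - 7*-9)=525, (7*34 - 4*22)=150, (4*31 - 1*34)=90, (1*12 - -38*31)=1190, (-38*-31 - -10*12)=1298; twice the area = |3994| = 3994; area = 1997; boundary points = 1 + 1 + 3 + 3 + 1 + 1 = 10; strictly interior points = area - boundary/2 + 1 = 1993; answer 1993
Part 2: B1 = 1993; w = -15; a(2) = -2*(-33) + 1*(-15) = 51; iterating: a(2)=51, a(3)=-135, a(4)=321, a(5)=-777, a(6)=1875, a(7)=-4527, a(8)=10929; answer 10929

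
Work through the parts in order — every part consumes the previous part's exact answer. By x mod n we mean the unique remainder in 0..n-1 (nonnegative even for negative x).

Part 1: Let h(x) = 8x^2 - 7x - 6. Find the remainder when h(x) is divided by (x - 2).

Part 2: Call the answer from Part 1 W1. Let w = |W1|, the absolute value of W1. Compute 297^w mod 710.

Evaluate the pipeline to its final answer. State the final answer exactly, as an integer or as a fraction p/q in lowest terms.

Part 1: remainder = value at the root: 8*(2)^2 - 7*(2)^1 - 6 = (32) + (-14) + (-6) = 12; answer 12
Part 2: W1 = 12; w = 12; squarings mod 710: 297^1=297, 297^2=169, 297^4=161, 297^8=361; 297^12 = 297^4 * 297^8 = 611 (mod 710); answer 611

611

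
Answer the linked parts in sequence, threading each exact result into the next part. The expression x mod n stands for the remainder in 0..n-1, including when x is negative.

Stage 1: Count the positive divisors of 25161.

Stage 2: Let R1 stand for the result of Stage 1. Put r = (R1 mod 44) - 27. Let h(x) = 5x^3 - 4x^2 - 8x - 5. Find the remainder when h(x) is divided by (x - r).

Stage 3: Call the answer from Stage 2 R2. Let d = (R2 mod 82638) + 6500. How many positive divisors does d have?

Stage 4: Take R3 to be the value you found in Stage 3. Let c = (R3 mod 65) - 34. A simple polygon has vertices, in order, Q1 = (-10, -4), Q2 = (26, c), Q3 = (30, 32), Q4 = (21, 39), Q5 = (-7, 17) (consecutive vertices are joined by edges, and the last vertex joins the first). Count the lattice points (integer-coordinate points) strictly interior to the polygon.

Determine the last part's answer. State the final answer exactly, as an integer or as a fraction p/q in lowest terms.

1727

Stage 1: 25161 = 3 * 8387; number of divisors = (1+1) * (1+1) = 4; answer 4
Stage 2: R1 = 4; r = -23; remainder = value at the root: 5*(-23)^3 - 4*(-23)^2 - 8*(-23)^1 - 5 = (-60835) + (-2116) + (184) + (-5) = -62772; answer -62772
Stage 3: R2 = -62772; d = 26366; 26366 = 2 * 13183; number of divisors = (1+1) * (1+1) = 4; answer 4
Stage 4: R3 = 4; c = -30; cross terms: (-10*-30 - 26*-4)=404, (26*32 - 30*-30)=1732, (30*39 - 21*32)=498, (21*17 - -7*39)=630, (-7*-4 - -10*17)=198; twice the area = |3462| = 3462; area = 1731; boundary points = 2 + 2 + 1 + 2 + 3 = 10; strictly interior points = area - boundary/2 + 1 = 1727; answer 1727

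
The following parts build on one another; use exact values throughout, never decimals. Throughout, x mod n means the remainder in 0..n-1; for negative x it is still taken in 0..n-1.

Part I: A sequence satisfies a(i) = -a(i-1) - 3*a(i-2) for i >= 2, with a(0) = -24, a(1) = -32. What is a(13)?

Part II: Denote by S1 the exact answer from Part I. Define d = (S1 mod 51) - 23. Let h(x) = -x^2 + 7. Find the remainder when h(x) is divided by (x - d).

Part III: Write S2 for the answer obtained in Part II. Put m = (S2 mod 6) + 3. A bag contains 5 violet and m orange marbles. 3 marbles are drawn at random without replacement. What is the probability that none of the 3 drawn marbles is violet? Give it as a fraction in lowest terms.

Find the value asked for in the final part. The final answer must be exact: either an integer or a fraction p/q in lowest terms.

4/33

Part I: a(2) = -1*(-32) - 3*(-24) = 104; iterating: a(2)=104, a(3)=-8, a(4)=-304, a(5)=328, a(6)=584, a(7)=-1568, a(8)=-184, a(9)=4888, a(10)=-4336, a(11)=-10328, a(12)=23336, a(13)=7648; answer 7648
Part II: S1 = 7648; d = 26; remainder = value at the root: -1*(26)^2 + 7 = (-676) + (7) = -669; answer -669
Part III: S2 = -669; m = 6; total draws C(11,3) = 165; favorable C(6,3) = 20; P = 4/33; answer 4/33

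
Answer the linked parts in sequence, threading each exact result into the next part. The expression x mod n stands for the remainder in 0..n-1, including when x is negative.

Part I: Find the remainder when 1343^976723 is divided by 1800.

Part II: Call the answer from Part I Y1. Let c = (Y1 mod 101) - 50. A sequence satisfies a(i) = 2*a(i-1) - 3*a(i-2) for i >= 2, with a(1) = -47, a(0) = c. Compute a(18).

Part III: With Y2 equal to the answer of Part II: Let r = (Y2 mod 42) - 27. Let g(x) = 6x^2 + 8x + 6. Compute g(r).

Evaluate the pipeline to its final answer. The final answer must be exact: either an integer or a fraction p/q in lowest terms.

Part I: squarings mod 1800: 1343^1=1343, 1343^2=49, 1343^4=601, 1343^8=1201, 1343^16=601, 1343^32=1201, 1343^64=601, 1343^128=1201, 1343^256=601, 1343^512=1201, 1343^1024=601, 1343^2048=1201, 1343^4096=601, 1343^8192=1201, 1343^16384=601, 1343^32768=1201, 1343^65536=601, 1343^131072=1201, 1343^262144=601, 1343^524288=1201; 1343^976723 = 1343^1 * 1343^2 * 1343^16 * 1343^64 * 1343^256 * 1343^512 * 1343^1024 * 1343^8192 * 1343^16384 * 1343^32768 * 1343^131072 * 1343^262144 * 1343^524288 = 407 (mod 1800); answer 407
Part II: Y1 = 407; c = -47; a(2) = 2*(-47) - 3*(-47) = 47; iterating: a(2)=47, a(3)=235, a(4)=329, a(5)=-47, a(6)=-1081, a(7)=-2021, a(8)=-799, a(9)=4465, a(10)=11327, a(11)=9259, a(12)=-15463, a(13)=-58703, a(14)=-71017, a(15)=34075, a(16)=281201, a(17)=460177, a(18)=76751; answer 76751
Part III: Y2 = 76751; r = -10; 6*(-10)^2 + 8*(-10)^1 + 6 = (600) + (-80) + (6) = 526; answer 526

526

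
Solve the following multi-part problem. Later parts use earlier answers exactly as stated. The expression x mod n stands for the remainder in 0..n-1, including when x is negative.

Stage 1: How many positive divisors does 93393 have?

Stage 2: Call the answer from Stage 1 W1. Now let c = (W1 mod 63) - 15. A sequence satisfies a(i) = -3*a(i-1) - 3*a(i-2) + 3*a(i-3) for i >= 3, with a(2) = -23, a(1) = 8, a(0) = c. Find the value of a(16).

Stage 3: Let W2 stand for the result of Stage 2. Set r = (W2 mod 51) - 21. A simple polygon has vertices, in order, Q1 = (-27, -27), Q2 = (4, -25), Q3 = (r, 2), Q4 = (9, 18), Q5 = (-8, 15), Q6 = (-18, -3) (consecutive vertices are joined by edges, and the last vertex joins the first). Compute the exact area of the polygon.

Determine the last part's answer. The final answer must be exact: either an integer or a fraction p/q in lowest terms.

682

Stage 1: 93393 = 3^4 * 1153; number of divisors = (4+1) * (1+1) = 10; answer 10
Stage 2: W1 = 10; c = -5; a(3) = -3*(-23) - 3*(8) + 3*(-5) = 30; iterating: a(3)=30, a(4)=3, a(5)=-168, a(6)=585, a(7)=-1242, a(8)=1467, a(9)=1080, a(10)=-11367, a(11)=35262, a(12)=-68445, a(13)=65448, a(14)=114777, a(15)=-746010, a(16)=2090043; answer 2090043
Stage 3: W2 = 2090043; r = -9; cross terms: (-27*-25 - 4*-27)=783, (4*2 - -9*-25)=-217, (-9*18 - 9*2)=-180, (9*15 - -8*18)=279, (-8*-3 - -18*15)=294, (-18*-27 - -27*-3)=405; twice the area = |1364| = 1364; area = 682; answer 682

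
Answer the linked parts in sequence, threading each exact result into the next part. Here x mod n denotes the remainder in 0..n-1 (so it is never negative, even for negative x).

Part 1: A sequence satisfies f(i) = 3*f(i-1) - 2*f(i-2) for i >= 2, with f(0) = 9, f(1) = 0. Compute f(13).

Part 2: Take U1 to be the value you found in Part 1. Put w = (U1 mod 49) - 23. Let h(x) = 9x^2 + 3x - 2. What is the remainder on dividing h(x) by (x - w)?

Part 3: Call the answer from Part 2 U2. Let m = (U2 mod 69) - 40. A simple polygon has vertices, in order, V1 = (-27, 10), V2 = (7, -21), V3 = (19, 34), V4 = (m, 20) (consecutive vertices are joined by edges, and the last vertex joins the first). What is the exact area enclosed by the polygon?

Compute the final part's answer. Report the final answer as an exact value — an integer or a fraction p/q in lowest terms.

1279

Part 1: f(2) = 3*(0) - 2*(9) = -18; iterating: f(2)=-18, f(3)=-54, f(4)=-126, f(5)=-270, f(6)=-558, f(7)=-1134, f(8)=-2286, f(9)=-4590, f(10)=-9198, f(11)=-18414, f(12)=-36846, f(13)=-73710; answer -73710
Part 2: U1 = -73710; w = 12; remainder = value at the root: 9*(12)^2 + 3*(12)^1 - 2 = (1296) + (36) + (-2) = 1330; answer 1330
Part 3: U2 = 1330; m = -21; cross terms: (-27*-21 - 7*10)=497, (7*34 - 19*-21)=637, (19*20 - -21*34)=1094, (-21*10 - -27*20)=330; twice the area = |2558| = 2558; area = 1279; answer 1279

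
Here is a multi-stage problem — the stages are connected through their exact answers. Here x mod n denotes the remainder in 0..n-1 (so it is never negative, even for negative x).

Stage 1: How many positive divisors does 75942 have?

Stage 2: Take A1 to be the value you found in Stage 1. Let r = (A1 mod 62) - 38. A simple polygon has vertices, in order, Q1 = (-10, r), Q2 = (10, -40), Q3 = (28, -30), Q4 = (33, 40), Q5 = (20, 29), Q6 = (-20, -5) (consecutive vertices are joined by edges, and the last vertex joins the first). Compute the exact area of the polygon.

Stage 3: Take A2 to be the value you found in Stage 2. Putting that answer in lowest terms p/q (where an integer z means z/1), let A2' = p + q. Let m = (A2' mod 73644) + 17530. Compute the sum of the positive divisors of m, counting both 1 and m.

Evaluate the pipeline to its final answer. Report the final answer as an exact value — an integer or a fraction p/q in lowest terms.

22230

Stage 1: 75942 = 2 * 3^2 * 4219; number of divisors = (1+1) * (2+1) * (1+1) = 12; answer 12
Stage 2: A1 = 12; r = -26; cross terms: (-10*-40 - 10*-26)=660, (10*-30 - 28*-40)=820, (28*40 - 33*-30)=2110, (33*29 - 20*40)=157, (20*-5 - -20*29)=480, (-20*-26 - -10*-5)=470; twice the area = |4697| = 4697; area = 4697/2; answer 4697/2
Stage 3: A2 = 4697/2; threaded value p + q = 4699; m = 22229; 22229 is prime, so its only divisors are 1 and 22229; sigma = 1 + 22229 = 22230; answer 22230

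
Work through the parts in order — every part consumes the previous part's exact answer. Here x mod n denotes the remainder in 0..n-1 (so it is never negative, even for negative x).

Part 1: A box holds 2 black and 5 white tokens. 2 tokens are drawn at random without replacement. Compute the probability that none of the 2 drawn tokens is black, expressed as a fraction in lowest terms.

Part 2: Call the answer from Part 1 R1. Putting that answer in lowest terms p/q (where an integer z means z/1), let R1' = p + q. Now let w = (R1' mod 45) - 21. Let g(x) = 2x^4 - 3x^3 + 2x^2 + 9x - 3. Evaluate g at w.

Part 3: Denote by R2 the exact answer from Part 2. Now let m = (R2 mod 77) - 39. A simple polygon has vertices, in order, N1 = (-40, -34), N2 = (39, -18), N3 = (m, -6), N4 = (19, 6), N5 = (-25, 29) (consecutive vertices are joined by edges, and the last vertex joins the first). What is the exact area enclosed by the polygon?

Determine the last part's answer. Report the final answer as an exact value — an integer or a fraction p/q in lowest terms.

4637/2

Part 1: total draws C(7,2) = 21; favorable C(5,2) = 10; P = 10/21; answer 10/21
Part 2: R1 = 10/21; threaded value p + q = 31; w = 10; 2*(10)^4 - 3*(10)^3 + 2*(10)^2 + 9*(10)^1 - 3 = (20000) + (-3000) + (200) + (90) + (-3) = 17287; answer 17287
Part 3: R2 = 17287; m = 0; cross terms: (-40*-18 - 39*-34)=2046, (39*-6 - 0*-18)=-234, (0*6 - 19*-6)=114, (19*29 - -25*6)=701, (-25*-34 - -40*29)=2010; twice the area = |4637| = 4637; area = 4637/2; answer 4637/2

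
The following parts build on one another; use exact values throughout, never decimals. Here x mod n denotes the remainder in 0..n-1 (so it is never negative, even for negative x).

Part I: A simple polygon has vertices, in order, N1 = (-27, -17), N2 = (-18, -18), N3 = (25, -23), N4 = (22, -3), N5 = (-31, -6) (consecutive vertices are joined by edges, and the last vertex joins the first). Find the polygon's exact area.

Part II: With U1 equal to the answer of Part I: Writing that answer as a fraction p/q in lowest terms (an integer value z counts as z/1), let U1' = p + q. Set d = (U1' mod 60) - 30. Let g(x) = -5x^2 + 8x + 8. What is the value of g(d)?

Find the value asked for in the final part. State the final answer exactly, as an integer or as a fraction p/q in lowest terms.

Part I: cross terms: (-27*-18 - -18*-17)=180, (-18*-23 - 25*-18)=864, (25*-3 - 22*-23)=431, (22*-6 - -31*-3)=-225, (-31*-17 - -27*-6)=365; twice the area = |1615| = 1615; area = 1615/2; answer 1615/2
Part II: U1 = 1615/2; threaded value p + q = 1617; d = 27; -5*(27)^2 + 8*(27)^1 + 8 = (-3645) + (216) + (8) = -3421; answer -3421

-3421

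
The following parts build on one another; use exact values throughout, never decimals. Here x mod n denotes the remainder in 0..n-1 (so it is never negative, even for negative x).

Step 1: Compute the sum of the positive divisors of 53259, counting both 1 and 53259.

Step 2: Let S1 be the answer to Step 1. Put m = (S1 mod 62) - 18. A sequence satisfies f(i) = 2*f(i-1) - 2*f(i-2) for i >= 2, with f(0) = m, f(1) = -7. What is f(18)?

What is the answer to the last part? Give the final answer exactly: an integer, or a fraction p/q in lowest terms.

5632

Step 1: 53259 = 3 * 41 * 433; sigma = (1 + 3) * (1 + 41) * (1 + 433) = 4 * 42 * 434 = 72912; answer 72912
Step 2: S1 = 72912; m = -18; f(2) = 2*(-7) - 2*(-18) = 22; iterating: f(2)=22, f(3)=58, f(4)=72, f(5)=28, f(6)=-88, f(7)=-232, f(8)=-288, f(9)=-112, f(10)=352, f(11)=928, f(12)=1152, f(13)=448, f(14)=-1408, f(15)=-3712, f(16)=-4608, f(17)=-1792, f(18)=5632; answer 5632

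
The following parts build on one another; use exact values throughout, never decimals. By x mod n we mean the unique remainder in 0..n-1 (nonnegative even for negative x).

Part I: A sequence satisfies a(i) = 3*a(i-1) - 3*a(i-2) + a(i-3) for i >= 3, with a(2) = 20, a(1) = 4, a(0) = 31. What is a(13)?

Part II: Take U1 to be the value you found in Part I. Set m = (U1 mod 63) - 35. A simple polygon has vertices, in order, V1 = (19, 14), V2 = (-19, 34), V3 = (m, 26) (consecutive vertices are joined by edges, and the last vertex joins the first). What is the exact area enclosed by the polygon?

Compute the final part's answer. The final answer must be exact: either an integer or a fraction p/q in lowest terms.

Part I: a(3) = 3*(20) - 3*(4) + 1*(31) = 79; iterating: a(3)=79, a(4)=181, a(5)=326, a(6)=514, a(7)=745, a(8)=1019, a(9)=1336, a(10)=1696, a(11)=2099, a(12)=2545, a(13)=3034; answer 3034
Part II: U1 = 3034; m = -25; cross terms: (19*34 - -19*14)=912, (-19*26 - -25*34)=356, (-25*14 - 19*26)=-844; twice the area = |424| = 424; area = 212; answer 212

212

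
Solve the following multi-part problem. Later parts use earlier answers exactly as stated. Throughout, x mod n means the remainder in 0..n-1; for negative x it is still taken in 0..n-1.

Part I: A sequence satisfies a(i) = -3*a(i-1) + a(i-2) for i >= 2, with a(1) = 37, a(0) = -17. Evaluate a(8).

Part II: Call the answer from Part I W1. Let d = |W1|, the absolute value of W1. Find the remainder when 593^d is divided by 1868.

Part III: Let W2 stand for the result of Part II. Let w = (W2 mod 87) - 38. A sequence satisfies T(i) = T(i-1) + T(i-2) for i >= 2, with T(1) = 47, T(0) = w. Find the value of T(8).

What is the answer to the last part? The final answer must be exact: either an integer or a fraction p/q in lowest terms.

1260

Part I: a(2) = -3*(37) + 1*(-17) = -128; iterating: a(2)=-128, a(3)=421, a(4)=-1391, a(5)=4594, a(6)=-15173, a(7)=50113, a(8)=-165512; answer -165512
Part II: W1 = -165512; d = 165512; squarings mod 1868: 593^1=593, 593^2=465, 593^4=1405, 593^8=1417, 593^16=1657, 593^32=1557, 593^64=1453, 593^128=369, 593^256=1665, 593^512=113, 593^1024=1561, 593^2048=849, 593^4096=1621, 593^8192=1233, 593^16384=1605, 593^32768=53, 593^65536=941, 593^131072=49; 593^165512 = 593^8 * 593^128 * 593^512 * 593^1024 * 593^32768 * 593^131072 = 929 (mod 1868); answer 929
Part III: W2 = 929; w = 21; T(2) = 1*(47) + 1*(21) = 68; iterating: T(2)=68, T(3)=115, T(4)=183, T(5)=298, T(6)=481, T(7)=779, T(8)=1260; answer 1260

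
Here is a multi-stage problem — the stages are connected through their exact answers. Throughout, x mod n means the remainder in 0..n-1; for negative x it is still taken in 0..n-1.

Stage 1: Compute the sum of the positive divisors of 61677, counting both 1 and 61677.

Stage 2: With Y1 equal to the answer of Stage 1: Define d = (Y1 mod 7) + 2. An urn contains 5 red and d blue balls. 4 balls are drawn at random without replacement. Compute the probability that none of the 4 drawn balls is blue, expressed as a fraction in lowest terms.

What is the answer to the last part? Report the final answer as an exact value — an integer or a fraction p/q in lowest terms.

1/99

Stage 1: 61677 = 3^2 * 7 * 11 * 89; sigma = (1 + 3 + 9) * (1 + 7) * (1 + 11) * (1 + 89) = 13 * 8 * 12 * 90 = 112320; answer 112320
Stage 2: Y1 = 112320; d = 7; total draws C(12,4) = 495; favorable C(5,4) = 5; P = 1/99; answer 1/99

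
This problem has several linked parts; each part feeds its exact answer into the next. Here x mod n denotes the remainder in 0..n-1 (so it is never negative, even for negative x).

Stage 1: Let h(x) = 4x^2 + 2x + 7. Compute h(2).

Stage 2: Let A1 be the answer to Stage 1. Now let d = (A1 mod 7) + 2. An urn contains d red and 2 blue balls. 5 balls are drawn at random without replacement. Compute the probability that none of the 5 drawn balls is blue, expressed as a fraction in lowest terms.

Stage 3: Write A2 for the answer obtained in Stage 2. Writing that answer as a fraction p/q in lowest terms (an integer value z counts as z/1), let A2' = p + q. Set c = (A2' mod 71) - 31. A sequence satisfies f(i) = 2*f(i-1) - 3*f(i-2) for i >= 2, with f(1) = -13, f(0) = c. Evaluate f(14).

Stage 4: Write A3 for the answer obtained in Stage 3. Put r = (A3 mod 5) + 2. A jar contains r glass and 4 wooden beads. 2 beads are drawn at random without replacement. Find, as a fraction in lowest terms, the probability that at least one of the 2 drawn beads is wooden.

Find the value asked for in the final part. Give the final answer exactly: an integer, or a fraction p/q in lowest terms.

6/7

Stage 1: 4*(2)^2 + 2*(2)^1 + 7 = (16) + (4) + (7) = 27; answer 27
Stage 2: A1 = 27; d = 8; total draws C(10,5) = 252; favorable C(8,5) = 56; P = 2/9; answer 2/9
Stage 3: A2 = 2/9; threaded value p + q = 11; c = -20; f(2) = 2*(-13) - 3*(-20) = 34; iterating: f(2)=34, f(3)=107, f(4)=112, f(5)=-97, f(6)=-530, f(7)=-769, f(8)=52, f(9)=2411, f(10)=4666, f(11)=2099, f(12)=-9800, f(13)=-25897, f(14)=-22394; answer -22394
Stage 4: A3 = -22394; r = 3; total draws C(7,2) = 21; complement C(3,2) = 3; favorable 21 - 3 = 18; P = 6/7; answer 6/7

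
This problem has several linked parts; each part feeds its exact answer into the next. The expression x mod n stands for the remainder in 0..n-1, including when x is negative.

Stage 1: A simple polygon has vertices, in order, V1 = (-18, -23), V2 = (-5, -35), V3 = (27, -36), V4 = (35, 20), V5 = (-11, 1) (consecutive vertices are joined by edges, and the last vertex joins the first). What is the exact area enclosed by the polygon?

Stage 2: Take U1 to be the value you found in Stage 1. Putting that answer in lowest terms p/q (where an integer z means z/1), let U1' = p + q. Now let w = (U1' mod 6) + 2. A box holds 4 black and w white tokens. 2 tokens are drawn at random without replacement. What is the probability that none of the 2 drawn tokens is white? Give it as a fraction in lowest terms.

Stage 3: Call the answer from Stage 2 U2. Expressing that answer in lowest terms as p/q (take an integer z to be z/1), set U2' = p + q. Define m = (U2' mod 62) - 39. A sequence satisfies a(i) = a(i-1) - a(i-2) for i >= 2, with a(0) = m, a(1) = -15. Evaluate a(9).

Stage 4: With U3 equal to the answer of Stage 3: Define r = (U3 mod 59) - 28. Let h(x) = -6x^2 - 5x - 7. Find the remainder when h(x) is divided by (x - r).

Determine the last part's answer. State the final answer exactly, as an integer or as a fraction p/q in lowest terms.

-193

Stage 1: cross terms: (-18*-35 - -5*-23)=515, (-5*-36 - 27*-35)=1125, (27*20 - 35*-36)=1800, (35*1 - -11*20)=255, (-11*-23 - -18*1)=271; twice the area = |3966| = 3966; area = 1983; answer 1983
Stage 2: U1 = 1983; threaded value p + q = 1984; w = 6; total draws C(10,2) = 45; favorable C(4,2) = 6; P = 2/15; answer 2/15
Stage 3: U2 = 2/15; threaded value p + q = 17; m = -22; a(2) = 1*(-15) - 1*(-22) = 7; iterating: a(2)=7, a(3)=22, a(4)=15, a(5)=-7, a(6)=-22, a(7)=-15, a(8)=7, a(9)=22; answer 22
Stage 4: U3 = 22; r = -6; remainder = value at the root: -6*(-6)^2 - 5*(-6)^1 - 7 = (-216) + (30) + (-7) = -193; answer -193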